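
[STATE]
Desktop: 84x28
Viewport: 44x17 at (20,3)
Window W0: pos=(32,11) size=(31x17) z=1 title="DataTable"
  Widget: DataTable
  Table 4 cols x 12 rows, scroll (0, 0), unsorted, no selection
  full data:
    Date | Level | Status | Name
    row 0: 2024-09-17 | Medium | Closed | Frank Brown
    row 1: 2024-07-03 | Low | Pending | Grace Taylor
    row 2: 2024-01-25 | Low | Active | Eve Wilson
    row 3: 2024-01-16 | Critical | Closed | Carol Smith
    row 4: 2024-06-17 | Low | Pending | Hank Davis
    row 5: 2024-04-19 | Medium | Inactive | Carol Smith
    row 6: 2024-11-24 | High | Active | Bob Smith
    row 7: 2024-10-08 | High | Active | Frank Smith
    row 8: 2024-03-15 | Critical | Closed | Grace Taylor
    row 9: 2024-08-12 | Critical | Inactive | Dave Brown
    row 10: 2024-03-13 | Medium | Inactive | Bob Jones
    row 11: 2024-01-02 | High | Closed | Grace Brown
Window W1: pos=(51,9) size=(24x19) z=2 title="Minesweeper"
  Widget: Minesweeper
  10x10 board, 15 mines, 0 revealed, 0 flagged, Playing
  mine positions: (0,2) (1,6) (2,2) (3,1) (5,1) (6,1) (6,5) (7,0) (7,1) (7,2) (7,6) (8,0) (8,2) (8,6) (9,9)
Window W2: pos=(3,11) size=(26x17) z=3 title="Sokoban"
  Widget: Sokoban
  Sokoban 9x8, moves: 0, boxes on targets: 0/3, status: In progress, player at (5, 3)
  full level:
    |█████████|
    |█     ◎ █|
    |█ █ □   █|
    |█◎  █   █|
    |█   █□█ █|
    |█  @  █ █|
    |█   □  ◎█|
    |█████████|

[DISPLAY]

                                            
                                            
                                            
                                            
                                            
                                            
                               ┏━━━━━━━━━━━━
                               ┃ Minesweeper
━━━━━━━━┓   ┏━━━━━━━━━━━━━━━━━━┠────────────
        ┃   ┃ DataTable        ┃■■■■■■■■■■  
────────┨   ┠──────────────────┃■■■■■■■■■■  
        ┃   ┃Date      │Level  ┃■■■■■■■■■■  
        ┃   ┃──────────┼───────┃■■■■■■■■■■  
        ┃   ┃2024-09-17│Medium ┃■■■■■■■■■■  
        ┃   ┃2024-07-03│Low    ┃■■■■■■■■■■  
        ┃   ┃2024-01-25│Low    ┃■■■■■■■■■■  
        ┃   ┃2024-01-16│Critica┃■■■■■■■■■■  


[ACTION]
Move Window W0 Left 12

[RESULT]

                                            
                                            
                                            
                                            
                                            
                                            
                               ┏━━━━━━━━━━━━
                               ┃ Minesweeper
━━━━━━━━┓━━━━━━━━━━━━━━━━━━━━━┓┠────────────
        ┃le                   ┃┃■■■■■■■■■■  
────────┨─────────────────────┨┃■■■■■■■■■■  
        ┃  │Level   │Status  │┃┃■■■■■■■■■■  
        ┃──┼────────┼────────┼┃┃■■■■■■■■■■  
        ┃17│Medium  │Closed  │┃┃■■■■■■■■■■  
        ┃03│Low     │Pending │┃┃■■■■■■■■■■  
        ┃25│Low     │Active  │┃┃■■■■■■■■■■  
        ┃16│Critical│Closed  │┃┃■■■■■■■■■■  


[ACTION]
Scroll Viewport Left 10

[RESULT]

                                            
                                            
                                            
                                            
                                            
                                            
                                         ┏━━
                                         ┃ M
━━━━━━━━━━━━━━━━━━┓━━━━━━━━━━━━━━━━━━━━━┓┠──
an                ┃le                   ┃┃■■
──────────────────┨─────────────────────┨┃■■
███               ┃  │Level   │Status  │┃┃■■
◎ █               ┃──┼────────┼────────┼┃┃■■
  █               ┃17│Medium  │Closed  │┃┃■■
  █               ┃03│Low     │Pending │┃┃■■
█ █               ┃25│Low     │Active  │┃┃■■
█ █               ┃16│Critical│Closed  │┃┃■■


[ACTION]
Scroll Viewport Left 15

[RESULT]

                                            
                                            
                                            
                                            
                                            
                                            
                                            
                                            
   ┏━━━━━━━━━━━━━━━━━━━━━━━━┓━━━━━━━━━━━━━━━
   ┃ Sokoban                ┃le             
   ┠────────────────────────┨───────────────
   ┃█████████               ┃  │Level   │Sta
   ┃█     ◎ █               ┃──┼────────┼───
   ┃█ █ □   █               ┃17│Medium  │Clo
   ┃█◎  █   █               ┃03│Low     │Pen
   ┃█   █□█ █               ┃25│Low     │Act
   ┃█  @  █ █               ┃16│Critical│Clo


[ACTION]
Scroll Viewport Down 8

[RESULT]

   ┏━━━━━━━━━━━━━━━━━━━━━━━━┓━━━━━━━━━━━━━━━
   ┃ Sokoban                ┃le             
   ┠────────────────────────┨───────────────
   ┃█████████               ┃  │Level   │Sta
   ┃█     ◎ █               ┃──┼────────┼───
   ┃█ █ □   █               ┃17│Medium  │Clo
   ┃█◎  █   █               ┃03│Low     │Pen
   ┃█   █□█ █               ┃25│Low     │Act
   ┃█  @  █ █               ┃16│Critical│Clo
   ┃█   □  ◎█               ┃17│Low     │Pen
   ┃█████████               ┃19│Medium  │Ina
   ┃Moves: 0  0/3           ┃24│High    │Act
   ┃                        ┃08│High    │Act
   ┃                        ┃15│Critical│Clo
   ┃                        ┃12│Critical│Ina
   ┃                        ┃13│Medium  │Ina
   ┗━━━━━━━━━━━━━━━━━━━━━━━━┛━━━━━━━━━━━━━━━


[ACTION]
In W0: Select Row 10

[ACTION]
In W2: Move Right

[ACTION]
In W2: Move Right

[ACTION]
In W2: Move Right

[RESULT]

   ┏━━━━━━━━━━━━━━━━━━━━━━━━┓━━━━━━━━━━━━━━━
   ┃ Sokoban                ┃le             
   ┠────────────────────────┨───────────────
   ┃█████████               ┃  │Level   │Sta
   ┃█     ◎ █               ┃──┼────────┼───
   ┃█ █ □   █               ┃17│Medium  │Clo
   ┃█◎  █   █               ┃03│Low     │Pen
   ┃█   █□█ █               ┃25│Low     │Act
   ┃█    @█ █               ┃16│Critical│Clo
   ┃█   □  ◎█               ┃17│Low     │Pen
   ┃█████████               ┃19│Medium  │Ina
   ┃Moves: 2  0/3           ┃24│High    │Act
   ┃                        ┃08│High    │Act
   ┃                        ┃15│Critical│Clo
   ┃                        ┃12│Critical│Ina
   ┃                        ┃13│Medium  │Ina
   ┗━━━━━━━━━━━━━━━━━━━━━━━━┛━━━━━━━━━━━━━━━


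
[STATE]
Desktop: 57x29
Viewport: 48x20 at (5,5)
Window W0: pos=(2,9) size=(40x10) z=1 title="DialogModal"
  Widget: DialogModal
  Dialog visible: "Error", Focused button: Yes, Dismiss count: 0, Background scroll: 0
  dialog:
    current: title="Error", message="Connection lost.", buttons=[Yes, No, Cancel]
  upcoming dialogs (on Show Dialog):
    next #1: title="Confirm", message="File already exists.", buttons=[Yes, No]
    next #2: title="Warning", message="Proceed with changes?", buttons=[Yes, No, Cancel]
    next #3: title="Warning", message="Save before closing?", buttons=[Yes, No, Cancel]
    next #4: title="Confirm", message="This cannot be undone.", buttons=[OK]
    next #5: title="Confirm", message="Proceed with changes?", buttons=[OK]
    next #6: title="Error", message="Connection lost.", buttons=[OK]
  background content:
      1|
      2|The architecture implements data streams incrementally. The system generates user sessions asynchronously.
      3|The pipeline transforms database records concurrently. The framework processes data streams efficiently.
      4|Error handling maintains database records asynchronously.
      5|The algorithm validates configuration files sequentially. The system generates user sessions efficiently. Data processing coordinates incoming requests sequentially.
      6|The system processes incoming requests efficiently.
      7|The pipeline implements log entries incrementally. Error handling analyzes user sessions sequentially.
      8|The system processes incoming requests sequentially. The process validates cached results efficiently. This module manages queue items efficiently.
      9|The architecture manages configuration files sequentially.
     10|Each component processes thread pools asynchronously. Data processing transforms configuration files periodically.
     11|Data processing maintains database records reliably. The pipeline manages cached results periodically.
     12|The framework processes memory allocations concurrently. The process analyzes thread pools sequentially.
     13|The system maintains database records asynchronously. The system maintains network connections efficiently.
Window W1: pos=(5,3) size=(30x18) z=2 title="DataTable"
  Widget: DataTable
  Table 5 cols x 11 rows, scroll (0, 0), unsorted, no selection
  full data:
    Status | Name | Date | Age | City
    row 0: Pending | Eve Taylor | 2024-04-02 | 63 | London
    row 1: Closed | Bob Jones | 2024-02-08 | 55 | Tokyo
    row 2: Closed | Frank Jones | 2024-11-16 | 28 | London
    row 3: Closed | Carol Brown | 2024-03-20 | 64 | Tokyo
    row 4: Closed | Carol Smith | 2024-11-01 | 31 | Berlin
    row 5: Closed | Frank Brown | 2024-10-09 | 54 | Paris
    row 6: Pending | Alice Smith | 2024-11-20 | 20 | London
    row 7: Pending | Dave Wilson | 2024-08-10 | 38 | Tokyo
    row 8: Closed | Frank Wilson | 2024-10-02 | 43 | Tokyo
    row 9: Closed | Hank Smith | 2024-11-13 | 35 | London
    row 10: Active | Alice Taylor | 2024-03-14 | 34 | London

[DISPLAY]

┠────────────────────────────┨                  
┃Status │Name        │Date   ┃                  
┃───────┼────────────┼───────┃                  
┃Pending│Eve Taylor  │2024-04┃                  
┃Closed │Bob Jones   │2024-02┃━━━━━━┓           
┃Closed │Frank Jones │2024-11┃      ┃           
┃Closed │Carol Brown │2024-03┃──────┨           
┃Closed │Carol Smith │2024-11┃      ┃           
┃Closed │Frank Brown │2024-10┃ strea┃           
┃Pending│Alice Smith │2024-11┃ recor┃           
┃Pending│Dave Wilson │2024-08┃e reco┃           
┃Closed │Frank Wilson│2024-10┃ation ┃           
┃Closed │Hank Smith  │2024-11┃quests┃           
┃Active │Alice Taylor│2024-03┃━━━━━━┛           
┃                            ┃                  
┗━━━━━━━━━━━━━━━━━━━━━━━━━━━━┛                  
                                                
                                                
                                                
                                                


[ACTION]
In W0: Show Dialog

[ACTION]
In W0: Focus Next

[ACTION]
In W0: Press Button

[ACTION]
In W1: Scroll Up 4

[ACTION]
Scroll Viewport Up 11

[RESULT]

                                                
                                                
                                                
┏━━━━━━━━━━━━━━━━━━━━━━━━━━━━┓                  
┃ DataTable                  ┃                  
┠────────────────────────────┨                  
┃Status │Name        │Date   ┃                  
┃───────┼────────────┼───────┃                  
┃Pending│Eve Taylor  │2024-04┃                  
┃Closed │Bob Jones   │2024-02┃━━━━━━┓           
┃Closed │Frank Jones │2024-11┃      ┃           
┃Closed │Carol Brown │2024-03┃──────┨           
┃Closed │Carol Smith │2024-11┃      ┃           
┃Closed │Frank Brown │2024-10┃ strea┃           
┃Pending│Alice Smith │2024-11┃ recor┃           
┃Pending│Dave Wilson │2024-08┃e reco┃           
┃Closed │Frank Wilson│2024-10┃ation ┃           
┃Closed │Hank Smith  │2024-11┃quests┃           
┃Active │Alice Taylor│2024-03┃━━━━━━┛           
┃                            ┃                  


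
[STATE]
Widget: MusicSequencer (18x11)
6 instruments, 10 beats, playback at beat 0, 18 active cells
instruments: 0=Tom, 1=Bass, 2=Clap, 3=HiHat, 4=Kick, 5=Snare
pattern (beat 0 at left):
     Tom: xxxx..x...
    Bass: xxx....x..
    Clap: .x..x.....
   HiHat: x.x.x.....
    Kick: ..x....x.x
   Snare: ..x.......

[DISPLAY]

      ▼123456789  
   Tom████··█···  
  Bass███····█··  
  Clap·█··█·····  
 HiHat█·█·█·····  
  Kick··█····█·█  
 Snare··█·······  
                  
                  
                  
                  


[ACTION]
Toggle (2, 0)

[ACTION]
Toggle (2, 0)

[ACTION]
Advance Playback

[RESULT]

      0▼23456789  
   Tom████··█···  
  Bass███····█··  
  Clap·█··█·····  
 HiHat█·█·█·····  
  Kick··█····█·█  
 Snare··█·······  
                  
                  
                  
                  


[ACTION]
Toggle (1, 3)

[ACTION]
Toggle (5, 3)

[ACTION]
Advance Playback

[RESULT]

      01▼3456789  
   Tom████··█···  
  Bass████···█··  
  Clap·█··█·····  
 HiHat█·█·█·····  
  Kick··█····█·█  
 Snare··██······  
                  
                  
                  
                  


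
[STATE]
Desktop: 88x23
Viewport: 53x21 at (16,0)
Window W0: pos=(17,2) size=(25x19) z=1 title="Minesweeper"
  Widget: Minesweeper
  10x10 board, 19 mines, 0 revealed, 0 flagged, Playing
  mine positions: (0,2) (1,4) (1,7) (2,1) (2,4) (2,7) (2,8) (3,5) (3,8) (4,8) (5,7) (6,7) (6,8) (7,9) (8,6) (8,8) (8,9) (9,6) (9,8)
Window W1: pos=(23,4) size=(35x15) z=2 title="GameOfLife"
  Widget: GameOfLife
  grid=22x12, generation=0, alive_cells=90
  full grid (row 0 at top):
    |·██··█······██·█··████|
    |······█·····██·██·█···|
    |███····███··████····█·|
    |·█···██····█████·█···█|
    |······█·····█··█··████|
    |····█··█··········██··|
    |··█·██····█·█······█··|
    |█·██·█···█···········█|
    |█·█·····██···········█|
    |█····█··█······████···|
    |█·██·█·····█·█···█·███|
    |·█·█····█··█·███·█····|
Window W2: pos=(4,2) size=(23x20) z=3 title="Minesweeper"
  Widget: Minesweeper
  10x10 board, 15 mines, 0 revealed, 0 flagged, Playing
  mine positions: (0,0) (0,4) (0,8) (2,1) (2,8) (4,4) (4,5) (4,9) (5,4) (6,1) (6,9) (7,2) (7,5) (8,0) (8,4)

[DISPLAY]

                                                     
                                                     
━━━━━━━━━━┓━━━━━━━━━━━━━━┓                           
r         ┃per           ┃                           
──────────┨━━━━━━━━━━━━━━━━━━━━━━━━━━━━━━┓           
          ┃meOfLife                      ┃           
          ┃──────────────────────────────┨           
          ┃: 0                           ┃           
          ┃···█·····██·██·█···           ┃           
          ┃····███··████····█·           ┃           
          ┃··██····█████·█···█           ┃           
          ┃···█·····█··█··████           ┃           
          ┃·█··█··········██··           ┃           
          ┃·██····█·█······█··           ┃           
          ┃█·█···█···········█           ┃           
          ┃·····██···········█           ┃           
          ┃··█··█······████···           ┃           
          ┃█·█·····█·█···█·███           ┃           
          ┃━━━━━━━━━━━━━━━━━━━━━━━━━━━━━━┛           
          ┃              ┃                           
          ┃━━━━━━━━━━━━━━┛                           


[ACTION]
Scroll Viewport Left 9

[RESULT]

                                                     
                                                     
━━━━━━━━━━━━━━━━━━━┓━━━━━━━━━━━━━━┓                  
inesweeper         ┃per           ┃                  
───────────────────┨━━━━━━━━━━━━━━━━━━━━━━━━━━━━━━┓  
■■■■■■■■           ┃meOfLife                      ┃  
■■■■■■■■           ┃──────────────────────────────┨  
■■■■■■■■           ┃: 0                           ┃  
■■■■■■■■           ┃···█·····██·██·█···           ┃  
■■■■■■■■           ┃····███··████····█·           ┃  
■■■■■■■■           ┃··██····█████·█···█           ┃  
■■■■■■■■           ┃···█·····█··█··████           ┃  
■■■■■■■■           ┃·█··█··········██··           ┃  
■■■■■■■■           ┃·██····█·█······█··           ┃  
■■■■■■■■           ┃█·█···█···········█           ┃  
                   ┃·····██···········█           ┃  
                   ┃··█··█······████···           ┃  
                   ┃█·█·····█·█···█·███           ┃  
                   ┃━━━━━━━━━━━━━━━━━━━━━━━━━━━━━━┛  
                   ┃              ┃                  
                   ┃━━━━━━━━━━━━━━┛                  


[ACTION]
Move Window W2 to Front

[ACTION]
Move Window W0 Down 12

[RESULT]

                                                     
                                                     
━━━━━━━━━━━━━━━━━━━┓                                 
inesweeper         ┃                                 
───────────────────┨━━━━━━━━━━━━━━━━━━━━━━━━━━━━━━┓  
■■■■■■■■           ┃meOfLife                      ┃  
■■■■■■■■           ┃──────────────────────────────┨  
■■■■■■■■           ┃: 0                           ┃  
■■■■■■■■           ┃···█·····██·██·█···           ┃  
■■■■■■■■           ┃····███··████····█·           ┃  
■■■■■■■■           ┃··██····█████·█···█           ┃  
■■■■■■■■           ┃···█·····█··█··████           ┃  
■■■■■■■■           ┃·█··█··········██··           ┃  
■■■■■■■■           ┃·██····█·█······█··           ┃  
■■■■■■■■           ┃█·█···█···········█           ┃  
                   ┃·····██···········█           ┃  
                   ┃··█··█······████···           ┃  
                   ┃█·█·····█·█···█·███           ┃  
                   ┃━━━━━━━━━━━━━━━━━━━━━━━━━━━━━━┛  
                   ┃              ┃                  
                   ┃              ┃                  


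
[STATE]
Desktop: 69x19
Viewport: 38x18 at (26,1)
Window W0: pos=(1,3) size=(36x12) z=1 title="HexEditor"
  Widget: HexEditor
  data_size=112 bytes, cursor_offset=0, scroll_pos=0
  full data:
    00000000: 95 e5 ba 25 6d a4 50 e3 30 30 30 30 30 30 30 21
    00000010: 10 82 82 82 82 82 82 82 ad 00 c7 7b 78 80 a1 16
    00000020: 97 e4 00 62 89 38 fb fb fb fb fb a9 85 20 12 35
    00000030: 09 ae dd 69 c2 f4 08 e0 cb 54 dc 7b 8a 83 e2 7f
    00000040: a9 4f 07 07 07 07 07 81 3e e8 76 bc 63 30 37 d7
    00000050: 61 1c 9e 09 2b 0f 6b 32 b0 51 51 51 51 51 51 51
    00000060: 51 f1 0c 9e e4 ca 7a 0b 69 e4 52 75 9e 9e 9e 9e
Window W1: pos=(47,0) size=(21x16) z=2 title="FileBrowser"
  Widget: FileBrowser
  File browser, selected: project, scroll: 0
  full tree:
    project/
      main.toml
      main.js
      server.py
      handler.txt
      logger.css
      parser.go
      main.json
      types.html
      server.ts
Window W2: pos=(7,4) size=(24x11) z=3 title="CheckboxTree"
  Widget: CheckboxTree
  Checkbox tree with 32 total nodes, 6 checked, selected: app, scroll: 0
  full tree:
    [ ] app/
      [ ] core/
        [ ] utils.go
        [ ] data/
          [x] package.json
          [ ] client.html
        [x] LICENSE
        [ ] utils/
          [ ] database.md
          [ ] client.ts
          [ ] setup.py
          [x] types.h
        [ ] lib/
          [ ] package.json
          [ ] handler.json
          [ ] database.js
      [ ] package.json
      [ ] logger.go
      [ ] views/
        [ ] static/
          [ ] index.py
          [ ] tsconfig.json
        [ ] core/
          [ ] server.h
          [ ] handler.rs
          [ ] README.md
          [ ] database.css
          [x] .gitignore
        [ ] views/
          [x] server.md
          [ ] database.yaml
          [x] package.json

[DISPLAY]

                     ┃ FileBrowser    
                     ┠────────────────
━━━━━━━━━━┓          ┃> [-] project/  
━━━━┓     ┃          ┃    main.toml   
    ┃─────┨          ┃    main.js     
────┨0 e3 ┃          ┃    server.py   
    ┃2 82 ┃          ┃    handler.txt 
    ┃b fb ┃          ┃    logger.css  
    ┃8 e0 ┃          ┃    parser.go   
    ┃7 81 ┃          ┃    main.json   
.jso┃b 32 ┃          ┃    types.html  
html┃a 0b ┃          ┃    server.ts   
    ┃     ┃          ┃                
━━━━┛━━━━━┛          ┃                
                     ┗━━━━━━━━━━━━━━━━
                                      
                                      
                                      


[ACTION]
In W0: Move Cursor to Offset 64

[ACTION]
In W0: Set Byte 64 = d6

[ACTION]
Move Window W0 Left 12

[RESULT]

                     ┃ FileBrowser    
                     ┠────────────────
━━━━━━━━━┓           ┃> [-] project/  
━━━━┓    ┃           ┃    main.toml   
    ┃────┨           ┃    main.js     
────┨ e3 ┃           ┃    server.py   
    ┃ 82 ┃           ┃    handler.txt 
    ┃ fb ┃           ┃    logger.css  
    ┃ e0 ┃           ┃    parser.go   
    ┃ 81 ┃           ┃    main.json   
.jso┃ 32 ┃           ┃    types.html  
html┃ 0b ┃           ┃    server.ts   
    ┃    ┃           ┃                
━━━━┛━━━━┛           ┃                
                     ┗━━━━━━━━━━━━━━━━
                                      
                                      
                                      


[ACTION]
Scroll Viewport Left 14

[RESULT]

                                   ┃ F
                                   ┠──
━━━━━━━━━━━━━━━━━━━━━━━┓           ┃> 
━━━━━━━━━━━━━━━━━━┓    ┃           ┃  
ckboxTree         ┃────┨           ┃  
──────────────────┨ e3 ┃           ┃  
 app/             ┃ 82 ┃           ┃  
-] core/          ┃ fb ┃           ┃  
 [ ] utils.go     ┃ e0 ┃           ┃  
 [-] data/        ┃ 81 ┃           ┃  
   [x] package.jso┃ 32 ┃           ┃  
   [ ] client.html┃ 0b ┃           ┃  
 [x] LICENSE      ┃    ┃           ┃  
━━━━━━━━━━━━━━━━━━┛━━━━┛           ┃  
                                   ┗━━
                                      
                                      
                                      


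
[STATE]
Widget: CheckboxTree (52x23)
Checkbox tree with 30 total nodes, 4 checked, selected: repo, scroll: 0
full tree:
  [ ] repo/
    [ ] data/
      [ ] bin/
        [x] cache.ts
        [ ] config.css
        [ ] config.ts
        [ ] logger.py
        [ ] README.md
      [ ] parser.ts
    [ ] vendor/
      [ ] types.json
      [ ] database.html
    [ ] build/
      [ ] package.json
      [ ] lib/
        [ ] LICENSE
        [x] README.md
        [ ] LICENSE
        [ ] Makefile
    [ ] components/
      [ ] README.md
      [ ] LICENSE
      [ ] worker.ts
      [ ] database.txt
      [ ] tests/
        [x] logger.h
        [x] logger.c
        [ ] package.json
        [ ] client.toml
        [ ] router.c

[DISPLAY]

>[-] repo/                                          
   [-] data/                                        
     [-] bin/                                       
       [x] cache.ts                                 
       [ ] config.css                               
       [ ] config.ts                                
       [ ] logger.py                                
       [ ] README.md                                
     [ ] parser.ts                                  
   [ ] vendor/                                      
     [ ] types.json                                 
     [ ] database.html                              
   [-] build/                                       
     [ ] package.json                               
     [-] lib/                                       
       [ ] LICENSE                                  
       [x] README.md                                
       [ ] LICENSE                                  
       [ ] Makefile                                 
   [-] components/                                  
     [ ] README.md                                  
     [ ] LICENSE                                    
     [ ] worker.ts                                  


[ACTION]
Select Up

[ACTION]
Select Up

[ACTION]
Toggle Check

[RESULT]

>[x] repo/                                          
   [x] data/                                        
     [x] bin/                                       
       [x] cache.ts                                 
       [x] config.css                               
       [x] config.ts                                
       [x] logger.py                                
       [x] README.md                                
     [x] parser.ts                                  
   [x] vendor/                                      
     [x] types.json                                 
     [x] database.html                              
   [x] build/                                       
     [x] package.json                               
     [x] lib/                                       
       [x] LICENSE                                  
       [x] README.md                                
       [x] LICENSE                                  
       [x] Makefile                                 
   [x] components/                                  
     [x] README.md                                  
     [x] LICENSE                                    
     [x] worker.ts                                  


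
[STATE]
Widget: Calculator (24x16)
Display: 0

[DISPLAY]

                       0
┌───┬───┬───┬───┐       
│ 7 │ 8 │ 9 │ ÷ │       
├───┼───┼───┼───┤       
│ 4 │ 5 │ 6 │ × │       
├───┼───┼───┼───┤       
│ 1 │ 2 │ 3 │ - │       
├───┼───┼───┼───┤       
│ 0 │ . │ = │ + │       
├───┼───┼───┼───┤       
│ C │ MC│ MR│ M+│       
└───┴───┴───┴───┘       
                        
                        
                        
                        


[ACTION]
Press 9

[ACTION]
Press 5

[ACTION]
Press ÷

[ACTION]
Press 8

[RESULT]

                       8
┌───┬───┬───┬───┐       
│ 7 │ 8 │ 9 │ ÷ │       
├───┼───┼───┼───┤       
│ 4 │ 5 │ 6 │ × │       
├───┼───┼───┼───┤       
│ 1 │ 2 │ 3 │ - │       
├───┼───┼───┼───┤       
│ 0 │ . │ = │ + │       
├───┼───┼───┼───┤       
│ C │ MC│ MR│ M+│       
└───┴───┴───┴───┘       
                        
                        
                        
                        


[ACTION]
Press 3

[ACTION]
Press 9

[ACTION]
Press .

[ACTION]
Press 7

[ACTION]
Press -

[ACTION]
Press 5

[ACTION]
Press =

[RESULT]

            -4.886864356
┌───┬───┬───┬───┐       
│ 7 │ 8 │ 9 │ ÷ │       
├───┼───┼───┼───┤       
│ 4 │ 5 │ 6 │ × │       
├───┼───┼───┼───┤       
│ 1 │ 2 │ 3 │ - │       
├───┼───┼───┼───┤       
│ 0 │ . │ = │ + │       
├───┼───┼───┼───┤       
│ C │ MC│ MR│ M+│       
└───┴───┴───┴───┘       
                        
                        
                        
                        


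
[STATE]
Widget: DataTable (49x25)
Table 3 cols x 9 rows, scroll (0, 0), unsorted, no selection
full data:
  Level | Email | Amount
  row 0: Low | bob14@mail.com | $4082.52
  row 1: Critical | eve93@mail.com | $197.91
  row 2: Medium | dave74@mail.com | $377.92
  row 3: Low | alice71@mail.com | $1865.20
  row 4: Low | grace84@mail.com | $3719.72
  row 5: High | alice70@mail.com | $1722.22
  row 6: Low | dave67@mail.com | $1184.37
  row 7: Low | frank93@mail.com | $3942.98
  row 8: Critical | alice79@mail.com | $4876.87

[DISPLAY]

Level   │Email           │Amount                 
────────┼────────────────┼────────               
Low     │bob14@mail.com  │$4082.52               
Critical│eve93@mail.com  │$197.91                
Medium  │dave74@mail.com │$377.92                
Low     │alice71@mail.com│$1865.20               
Low     │grace84@mail.com│$3719.72               
High    │alice70@mail.com│$1722.22               
Low     │dave67@mail.com │$1184.37               
Low     │frank93@mail.com│$3942.98               
Critical│alice79@mail.com│$4876.87               
                                                 
                                                 
                                                 
                                                 
                                                 
                                                 
                                                 
                                                 
                                                 
                                                 
                                                 
                                                 
                                                 
                                                 


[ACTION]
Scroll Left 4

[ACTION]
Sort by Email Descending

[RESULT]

Level   │Email          ▼│Amount                 
────────┼────────────────┼────────               
Low     │grace84@mail.com│$3719.72               
Low     │frank93@mail.com│$3942.98               
Critical│eve93@mail.com  │$197.91                
Medium  │dave74@mail.com │$377.92                
Low     │dave67@mail.com │$1184.37               
Low     │bob14@mail.com  │$4082.52               
Critical│alice79@mail.com│$4876.87               
Low     │alice71@mail.com│$1865.20               
High    │alice70@mail.com│$1722.22               
                                                 
                                                 
                                                 
                                                 
                                                 
                                                 
                                                 
                                                 
                                                 
                                                 
                                                 
                                                 
                                                 
                                                 


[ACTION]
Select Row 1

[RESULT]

Level   │Email          ▼│Amount                 
────────┼────────────────┼────────               
Low     │grace84@mail.com│$3719.72               
>ow     │frank93@mail.com│$3942.98               
Critical│eve93@mail.com  │$197.91                
Medium  │dave74@mail.com │$377.92                
Low     │dave67@mail.com │$1184.37               
Low     │bob14@mail.com  │$4082.52               
Critical│alice79@mail.com│$4876.87               
Low     │alice71@mail.com│$1865.20               
High    │alice70@mail.com│$1722.22               
                                                 
                                                 
                                                 
                                                 
                                                 
                                                 
                                                 
                                                 
                                                 
                                                 
                                                 
                                                 
                                                 
                                                 


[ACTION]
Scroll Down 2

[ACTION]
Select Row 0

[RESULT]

Level   │Email          ▼│Amount                 
────────┼────────────────┼────────               
>ow     │grace84@mail.com│$3719.72               
Low     │frank93@mail.com│$3942.98               
Critical│eve93@mail.com  │$197.91                
Medium  │dave74@mail.com │$377.92                
Low     │dave67@mail.com │$1184.37               
Low     │bob14@mail.com  │$4082.52               
Critical│alice79@mail.com│$4876.87               
Low     │alice71@mail.com│$1865.20               
High    │alice70@mail.com│$1722.22               
                                                 
                                                 
                                                 
                                                 
                                                 
                                                 
                                                 
                                                 
                                                 
                                                 
                                                 
                                                 
                                                 
                                                 


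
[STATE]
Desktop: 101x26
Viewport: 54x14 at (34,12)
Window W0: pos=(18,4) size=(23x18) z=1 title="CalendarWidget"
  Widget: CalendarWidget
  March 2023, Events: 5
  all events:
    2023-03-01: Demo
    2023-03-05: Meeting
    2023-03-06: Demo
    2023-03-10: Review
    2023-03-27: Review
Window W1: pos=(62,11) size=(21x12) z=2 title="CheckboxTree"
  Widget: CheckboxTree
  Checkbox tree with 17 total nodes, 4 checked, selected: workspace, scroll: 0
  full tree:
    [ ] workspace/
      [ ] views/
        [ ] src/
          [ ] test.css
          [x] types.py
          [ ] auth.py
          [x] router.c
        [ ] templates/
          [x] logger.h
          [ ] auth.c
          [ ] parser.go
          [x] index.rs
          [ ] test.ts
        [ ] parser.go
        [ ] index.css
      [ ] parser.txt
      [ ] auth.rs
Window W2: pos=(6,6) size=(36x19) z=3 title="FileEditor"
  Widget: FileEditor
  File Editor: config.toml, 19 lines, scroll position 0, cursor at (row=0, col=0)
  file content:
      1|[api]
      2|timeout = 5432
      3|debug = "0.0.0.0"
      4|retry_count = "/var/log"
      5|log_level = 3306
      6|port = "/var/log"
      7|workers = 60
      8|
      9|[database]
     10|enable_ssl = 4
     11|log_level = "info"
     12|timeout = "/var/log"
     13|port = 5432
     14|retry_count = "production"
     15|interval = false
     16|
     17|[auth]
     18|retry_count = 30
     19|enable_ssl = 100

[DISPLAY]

      ░┃                    ┃ CheckboxTree      ┃     
      ░┃                    ┠───────────────────┨     
      ░┃                    ┃>[-] workspace/    ┃     
      ░┃                    ┃   [-] views/      ┃     
      ░┃                    ┃     [-] src/      ┃     
      ░┃                    ┃       [ ] test.css┃     
      ░┃                    ┃       [x] types.py┃     
      ░┃                    ┃       [ ] auth.py ┃     
      ░┃                    ┃       [x] router.c┃     
      ░┃                    ┃     [-] templates/┃     
      ░┃                    ┗━━━━━━━━━━━━━━━━━━━┛     
      ▼┃                                              
━━━━━━━┛                                              
                                                      


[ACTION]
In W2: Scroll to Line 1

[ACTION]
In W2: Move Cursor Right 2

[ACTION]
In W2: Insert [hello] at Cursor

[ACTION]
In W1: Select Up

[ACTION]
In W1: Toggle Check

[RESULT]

      ░┃                    ┃ CheckboxTree      ┃     
      ░┃                    ┠───────────────────┨     
      ░┃                    ┃>[x] workspace/    ┃     
      ░┃                    ┃   [x] views/      ┃     
      ░┃                    ┃     [x] src/      ┃     
      ░┃                    ┃       [x] test.css┃     
      ░┃                    ┃       [x] types.py┃     
      ░┃                    ┃       [x] auth.py ┃     
      ░┃                    ┃       [x] router.c┃     
      ░┃                    ┃     [x] templates/┃     
      ░┃                    ┗━━━━━━━━━━━━━━━━━━━┛     
      ▼┃                                              
━━━━━━━┛                                              
                                                      
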